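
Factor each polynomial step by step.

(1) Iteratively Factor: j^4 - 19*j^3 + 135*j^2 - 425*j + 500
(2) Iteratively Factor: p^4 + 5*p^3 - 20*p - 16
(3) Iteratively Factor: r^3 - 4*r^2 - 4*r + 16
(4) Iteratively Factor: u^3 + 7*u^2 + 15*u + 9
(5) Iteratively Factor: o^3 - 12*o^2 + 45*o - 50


(1) = (j - 5)*(j^3 - 14*j^2 + 65*j - 100) = (j - 5)^2*(j^2 - 9*j + 20) = (j - 5)^3*(j - 4)
(2) = (p + 4)*(p^3 + p^2 - 4*p - 4) = (p - 2)*(p + 4)*(p^2 + 3*p + 2) = (p - 2)*(p + 1)*(p + 4)*(p + 2)
(3) = (r - 2)*(r^2 - 2*r - 8) = (r - 2)*(r + 2)*(r - 4)
(4) = (u + 3)*(u^2 + 4*u + 3) = (u + 3)^2*(u + 1)
(5) = (o - 5)*(o^2 - 7*o + 10) = (o - 5)^2*(o - 2)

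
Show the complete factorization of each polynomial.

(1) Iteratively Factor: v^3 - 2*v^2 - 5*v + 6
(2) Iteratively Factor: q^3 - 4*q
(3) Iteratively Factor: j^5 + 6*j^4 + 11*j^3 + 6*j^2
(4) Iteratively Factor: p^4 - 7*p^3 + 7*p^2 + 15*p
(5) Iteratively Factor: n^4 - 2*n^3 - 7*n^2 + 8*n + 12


(1) = (v - 1)*(v^2 - v - 6) = (v - 3)*(v - 1)*(v + 2)
(2) = (q)*(q^2 - 4) = q*(q - 2)*(q + 2)
(3) = (j)*(j^4 + 6*j^3 + 11*j^2 + 6*j) = j^2*(j^3 + 6*j^2 + 11*j + 6) = j^2*(j + 1)*(j^2 + 5*j + 6) = j^2*(j + 1)*(j + 2)*(j + 3)
(4) = (p - 3)*(p^3 - 4*p^2 - 5*p) = p*(p - 3)*(p^2 - 4*p - 5) = p*(p - 5)*(p - 3)*(p + 1)
(5) = (n - 2)*(n^3 - 7*n - 6) = (n - 3)*(n - 2)*(n^2 + 3*n + 2) = (n - 3)*(n - 2)*(n + 1)*(n + 2)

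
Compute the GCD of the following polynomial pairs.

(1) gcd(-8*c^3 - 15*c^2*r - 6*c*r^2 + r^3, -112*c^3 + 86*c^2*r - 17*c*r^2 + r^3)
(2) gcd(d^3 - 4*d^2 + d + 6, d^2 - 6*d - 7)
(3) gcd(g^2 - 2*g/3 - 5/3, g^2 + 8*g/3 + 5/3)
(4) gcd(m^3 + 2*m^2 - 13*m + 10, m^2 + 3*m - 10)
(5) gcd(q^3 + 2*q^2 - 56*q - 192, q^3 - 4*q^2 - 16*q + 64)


(1) = gcd((-8*c + r)*(c + r)^2, (-8*c + r)*(-7*c + r)*(-2*c + r)) = -8*c + r
(2) = d + 1
(3) = g + 1
(4) = m^2 + 3*m - 10
(5) = gcd((q - 8)*(q + 4)*(q + 6), (q - 4)^2*(q + 4)) = q + 4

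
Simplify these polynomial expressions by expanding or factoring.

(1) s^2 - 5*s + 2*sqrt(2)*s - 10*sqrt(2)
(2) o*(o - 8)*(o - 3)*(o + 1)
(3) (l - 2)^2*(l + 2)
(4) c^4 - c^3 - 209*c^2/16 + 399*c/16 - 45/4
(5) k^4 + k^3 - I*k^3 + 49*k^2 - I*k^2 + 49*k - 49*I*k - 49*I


(1) = (s - 5)*(s + 2*sqrt(2))
(2) = o^4 - 10*o^3 + 13*o^2 + 24*o
(3) = l^3 - 2*l^2 - 4*l + 8
(4) = (c - 3)*(c - 5/4)*(c - 3/4)*(c + 4)
(5) = (k + 1)*(k - 7*I)*(k - I)*(k + 7*I)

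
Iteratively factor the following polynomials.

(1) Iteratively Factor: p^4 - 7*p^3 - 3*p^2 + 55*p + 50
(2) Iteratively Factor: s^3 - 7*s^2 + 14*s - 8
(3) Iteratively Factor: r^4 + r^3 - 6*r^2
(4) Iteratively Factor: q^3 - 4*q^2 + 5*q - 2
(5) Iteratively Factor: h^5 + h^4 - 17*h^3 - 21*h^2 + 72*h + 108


(1) = (p + 1)*(p^3 - 8*p^2 + 5*p + 50) = (p + 1)*(p + 2)*(p^2 - 10*p + 25) = (p - 5)*(p + 1)*(p + 2)*(p - 5)
(2) = (s - 2)*(s^2 - 5*s + 4) = (s - 2)*(s - 1)*(s - 4)
(3) = (r)*(r^3 + r^2 - 6*r) = r*(r - 2)*(r^2 + 3*r) = r*(r - 2)*(r + 3)*(r)
(4) = (q - 1)*(q^2 - 3*q + 2) = (q - 1)^2*(q - 2)
(5) = (h - 3)*(h^4 + 4*h^3 - 5*h^2 - 36*h - 36) = (h - 3)*(h + 3)*(h^3 + h^2 - 8*h - 12) = (h - 3)*(h + 2)*(h + 3)*(h^2 - h - 6) = (h - 3)^2*(h + 2)*(h + 3)*(h + 2)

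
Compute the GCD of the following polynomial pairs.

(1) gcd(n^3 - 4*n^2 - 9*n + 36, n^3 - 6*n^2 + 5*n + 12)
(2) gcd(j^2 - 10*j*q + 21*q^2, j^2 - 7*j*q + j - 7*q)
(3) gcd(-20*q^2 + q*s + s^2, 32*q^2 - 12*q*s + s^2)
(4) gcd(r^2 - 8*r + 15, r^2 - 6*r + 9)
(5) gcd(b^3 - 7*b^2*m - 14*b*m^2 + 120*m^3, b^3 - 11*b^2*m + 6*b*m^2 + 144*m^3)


(1) = gcd((n - 4)*(n - 3)*(n + 3), (n - 4)*(n - 3)*(n + 1)) = n^2 - 7*n + 12
(2) = gcd((j - 7*q)*(j - 3*q), (j + 1)*(j - 7*q)) = -j + 7*q
(3) = 4*q - s
(4) = gcd((r - 5)*(r - 3), (r - 3)^2) = r - 3
(5) = gcd((b - 6*m)*(b - 5*m)*(b + 4*m), (b - 8*m)*(b - 6*m)*(b + 3*m)) = b - 6*m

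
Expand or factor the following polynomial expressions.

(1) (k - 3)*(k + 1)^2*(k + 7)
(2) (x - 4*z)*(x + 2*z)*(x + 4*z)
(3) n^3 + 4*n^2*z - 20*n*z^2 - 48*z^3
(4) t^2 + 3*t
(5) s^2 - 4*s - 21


(1) = k^4 + 6*k^3 - 12*k^2 - 38*k - 21
(2) = x^3 + 2*x^2*z - 16*x*z^2 - 32*z^3
(3) = (n - 4*z)*(n + 2*z)*(n + 6*z)
(4) = t*(t + 3)
(5) = (s - 7)*(s + 3)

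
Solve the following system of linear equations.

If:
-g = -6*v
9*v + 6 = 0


Then:
g = -4
v = -2/3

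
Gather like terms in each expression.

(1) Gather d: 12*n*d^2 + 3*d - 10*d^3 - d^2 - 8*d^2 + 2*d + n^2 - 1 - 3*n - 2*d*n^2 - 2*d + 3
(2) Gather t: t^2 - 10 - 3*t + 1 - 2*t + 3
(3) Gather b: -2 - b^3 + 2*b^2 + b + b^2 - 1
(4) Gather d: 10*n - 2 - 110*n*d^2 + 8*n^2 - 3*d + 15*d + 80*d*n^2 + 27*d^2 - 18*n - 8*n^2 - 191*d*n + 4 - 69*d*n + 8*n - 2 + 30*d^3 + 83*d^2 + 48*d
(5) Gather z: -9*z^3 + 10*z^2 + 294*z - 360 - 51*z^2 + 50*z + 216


(1) = -10*d^3 + d^2*(12*n - 9) + d*(3 - 2*n^2) + n^2 - 3*n + 2
(2) = t^2 - 5*t - 6
(3) = -b^3 + 3*b^2 + b - 3
(4) = 30*d^3 + d^2*(110 - 110*n) + d*(80*n^2 - 260*n + 60)
(5) = -9*z^3 - 41*z^2 + 344*z - 144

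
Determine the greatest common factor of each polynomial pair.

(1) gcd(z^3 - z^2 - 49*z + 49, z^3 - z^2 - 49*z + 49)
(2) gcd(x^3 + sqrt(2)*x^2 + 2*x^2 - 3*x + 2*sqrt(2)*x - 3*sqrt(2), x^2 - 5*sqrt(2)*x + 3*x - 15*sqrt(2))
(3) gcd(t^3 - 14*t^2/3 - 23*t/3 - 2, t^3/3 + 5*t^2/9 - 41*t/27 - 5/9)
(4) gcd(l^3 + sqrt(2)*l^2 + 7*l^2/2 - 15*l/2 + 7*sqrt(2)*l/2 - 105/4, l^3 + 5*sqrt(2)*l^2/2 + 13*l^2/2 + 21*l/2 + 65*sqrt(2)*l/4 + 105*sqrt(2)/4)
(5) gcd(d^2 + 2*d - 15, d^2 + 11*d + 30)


(1) = gcd((z - 7)*(z - 1)*(z + 7), (z - 7)*(z - 1)*(z + 7)) = z^3 - z^2 - 49*z + 49
(2) = x + 3
(3) = gcd((t - 6)*(t + 1/3)*(t + 1), (t/3 + 1)*(t - 5/3)*(t + 1/3)) = t + 1/3
(4) = l^2 + l*(7/2 + 5*sqrt(2)/2) + 35*sqrt(2)/4
(5) = d + 5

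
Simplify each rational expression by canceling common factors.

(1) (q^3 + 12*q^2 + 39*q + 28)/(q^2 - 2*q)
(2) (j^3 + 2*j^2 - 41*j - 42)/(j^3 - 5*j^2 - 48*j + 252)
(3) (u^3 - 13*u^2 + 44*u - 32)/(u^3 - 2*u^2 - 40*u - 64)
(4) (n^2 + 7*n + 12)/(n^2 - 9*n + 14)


(1) = (q^3 + 12*q^2 + 39*q + 28)/(q^2 - 2*q)
(2) = (j + 1)/(j - 6)
(3) = (u^2 - 5*u + 4)/(u^2 + 6*u + 8)
(4) = (n^2 + 7*n + 12)/(n^2 - 9*n + 14)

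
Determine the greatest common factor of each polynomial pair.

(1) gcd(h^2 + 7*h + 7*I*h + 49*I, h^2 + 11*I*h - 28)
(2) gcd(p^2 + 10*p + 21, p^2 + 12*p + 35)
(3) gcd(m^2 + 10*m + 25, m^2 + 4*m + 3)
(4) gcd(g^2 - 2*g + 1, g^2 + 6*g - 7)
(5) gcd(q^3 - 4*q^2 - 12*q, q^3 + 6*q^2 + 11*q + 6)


(1) = gcd((h + 7)*(h + 7*I), (h + 4*I)*(h + 7*I)) = h + 7*I
(2) = p + 7
(3) = 1
(4) = gcd((g - 1)^2, (g - 1)*(g + 7)) = g - 1
(5) = q + 2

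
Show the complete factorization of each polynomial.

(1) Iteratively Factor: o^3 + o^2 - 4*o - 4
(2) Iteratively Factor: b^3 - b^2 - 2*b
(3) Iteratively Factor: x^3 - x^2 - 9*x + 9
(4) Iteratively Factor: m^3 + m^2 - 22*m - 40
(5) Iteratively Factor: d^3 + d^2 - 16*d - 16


(1) = (o + 1)*(o^2 - 4) = (o - 2)*(o + 1)*(o + 2)
(2) = (b + 1)*(b^2 - 2*b) = b*(b + 1)*(b - 2)
(3) = (x + 3)*(x^2 - 4*x + 3) = (x - 3)*(x + 3)*(x - 1)
(4) = (m + 2)*(m^2 - m - 20) = (m + 2)*(m + 4)*(m - 5)
(5) = (d + 4)*(d^2 - 3*d - 4) = (d + 1)*(d + 4)*(d - 4)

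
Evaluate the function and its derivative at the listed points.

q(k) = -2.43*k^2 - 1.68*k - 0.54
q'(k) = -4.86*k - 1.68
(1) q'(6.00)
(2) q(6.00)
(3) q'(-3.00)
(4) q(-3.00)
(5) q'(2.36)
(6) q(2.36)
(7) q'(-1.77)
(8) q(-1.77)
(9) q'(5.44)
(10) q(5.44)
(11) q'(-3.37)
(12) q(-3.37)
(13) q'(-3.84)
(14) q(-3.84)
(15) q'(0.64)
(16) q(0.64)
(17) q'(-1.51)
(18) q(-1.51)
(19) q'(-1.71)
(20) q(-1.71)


(1) = -30.84
(2) = -98.10
(3) = 12.90
(4) = -17.37
(5) = -13.15
(6) = -18.04
(7) = 6.92
(8) = -5.18
(9) = -28.12
(10) = -81.59
(11) = 14.70
(12) = -22.48
(13) = 16.98
(14) = -29.92
(15) = -4.79
(16) = -2.61
(17) = 5.66
(18) = -3.54
(19) = 6.63
(20) = -4.77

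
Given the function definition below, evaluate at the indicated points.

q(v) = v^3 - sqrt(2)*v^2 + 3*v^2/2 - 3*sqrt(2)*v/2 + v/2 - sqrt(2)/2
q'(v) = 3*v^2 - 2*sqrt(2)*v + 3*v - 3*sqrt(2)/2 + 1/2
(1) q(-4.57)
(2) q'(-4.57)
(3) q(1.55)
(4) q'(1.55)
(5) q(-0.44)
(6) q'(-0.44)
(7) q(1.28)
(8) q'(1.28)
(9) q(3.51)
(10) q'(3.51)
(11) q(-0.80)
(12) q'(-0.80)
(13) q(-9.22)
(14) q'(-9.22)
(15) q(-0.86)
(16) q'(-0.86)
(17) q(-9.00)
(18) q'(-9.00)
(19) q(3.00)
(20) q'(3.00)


(1) = -86.95
(2) = 60.25
(3) = 0.71
(4) = 5.85
(5) = -0.06
(6) = -1.12
(7) = -0.54
(8) = 3.51
(9) = 37.90
(10) = 35.94
(11) = 0.13
(12) = 0.16
(13) = -762.24
(14) = 251.82
(15) = 0.11
(16) = 0.45
(17) = -708.17
(18) = 239.83
(19) = 22.20
(20) = 25.89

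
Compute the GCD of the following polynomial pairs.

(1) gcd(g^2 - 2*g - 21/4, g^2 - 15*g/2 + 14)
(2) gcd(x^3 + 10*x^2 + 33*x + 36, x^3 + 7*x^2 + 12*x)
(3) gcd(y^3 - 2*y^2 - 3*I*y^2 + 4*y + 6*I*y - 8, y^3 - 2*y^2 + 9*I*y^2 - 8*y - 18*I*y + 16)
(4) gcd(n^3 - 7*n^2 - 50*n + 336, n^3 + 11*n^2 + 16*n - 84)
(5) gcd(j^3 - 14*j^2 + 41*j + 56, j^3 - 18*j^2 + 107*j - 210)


(1) = gcd((g - 7/2)*(g + 3/2), (g - 4)*(g - 7/2)) = g - 7/2
(2) = x^2 + 7*x + 12
(3) = gcd((y - 2)*(y - 4*I)*(y + I), (y - 2)*(y + I)*(y + 8*I)) = y^2 + y*(-2 + I) - 2*I
(4) = gcd((n - 8)*(n - 6)*(n + 7), (n - 2)*(n + 6)*(n + 7)) = n + 7
(5) = j - 7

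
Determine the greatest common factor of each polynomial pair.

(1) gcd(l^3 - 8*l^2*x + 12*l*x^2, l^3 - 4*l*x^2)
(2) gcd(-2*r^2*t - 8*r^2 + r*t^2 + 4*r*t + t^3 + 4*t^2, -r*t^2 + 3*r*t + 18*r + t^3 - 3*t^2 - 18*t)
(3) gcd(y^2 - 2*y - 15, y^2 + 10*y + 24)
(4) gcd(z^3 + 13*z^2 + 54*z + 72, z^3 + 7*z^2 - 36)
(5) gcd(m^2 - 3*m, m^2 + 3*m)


(1) = gcd(l*(l - 6*x)*(l - 2*x), l*(l - 2*x)*(l + 2*x)) = -l^2 + 2*l*x
(2) = r - t
(3) = 1
(4) = z^2 + 9*z + 18
(5) = m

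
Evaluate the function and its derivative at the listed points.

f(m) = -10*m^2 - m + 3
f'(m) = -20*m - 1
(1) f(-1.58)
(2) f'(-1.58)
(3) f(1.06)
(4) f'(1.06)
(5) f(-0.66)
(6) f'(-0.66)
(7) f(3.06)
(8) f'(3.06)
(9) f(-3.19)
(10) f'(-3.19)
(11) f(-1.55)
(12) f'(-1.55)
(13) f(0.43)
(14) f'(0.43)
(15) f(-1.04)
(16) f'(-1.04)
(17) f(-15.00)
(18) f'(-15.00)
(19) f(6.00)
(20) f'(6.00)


(1) = -20.38
(2) = 30.60
(3) = -9.30
(4) = -22.20
(5) = -0.70
(6) = 12.20
(7) = -93.70
(8) = -62.20
(9) = -95.57
(10) = 62.80
(11) = -19.48
(12) = 30.00
(13) = 0.72
(14) = -9.60
(15) = -6.78
(16) = 19.80
(17) = -2232.00
(18) = 299.00
(19) = -363.00
(20) = -121.00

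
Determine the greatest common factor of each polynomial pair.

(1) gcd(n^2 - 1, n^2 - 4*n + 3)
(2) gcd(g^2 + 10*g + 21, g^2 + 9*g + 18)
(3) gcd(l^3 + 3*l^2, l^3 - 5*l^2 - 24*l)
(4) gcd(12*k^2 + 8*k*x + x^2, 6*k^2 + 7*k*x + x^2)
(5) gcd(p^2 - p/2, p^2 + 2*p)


(1) = n - 1
(2) = gcd((g + 3)*(g + 7), (g + 3)*(g + 6)) = g + 3
(3) = l^2 + 3*l
(4) = 6*k + x
(5) = p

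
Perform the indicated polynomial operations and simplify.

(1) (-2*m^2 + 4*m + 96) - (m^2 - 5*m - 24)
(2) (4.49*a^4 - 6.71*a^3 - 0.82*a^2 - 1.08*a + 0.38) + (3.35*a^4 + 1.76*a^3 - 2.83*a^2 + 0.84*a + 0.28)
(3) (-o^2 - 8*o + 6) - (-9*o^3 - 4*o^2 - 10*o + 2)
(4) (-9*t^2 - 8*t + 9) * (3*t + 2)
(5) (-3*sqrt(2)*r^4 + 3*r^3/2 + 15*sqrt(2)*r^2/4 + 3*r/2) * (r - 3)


(1) = -3*m^2 + 9*m + 120
(2) = 7.84*a^4 - 4.95*a^3 - 3.65*a^2 - 0.24*a + 0.66
(3) = 9*o^3 + 3*o^2 + 2*o + 4
(4) = -27*t^3 - 42*t^2 + 11*t + 18
(5) = -3*sqrt(2)*r^5 + 3*r^4/2 + 9*sqrt(2)*r^4 - 9*r^3/2 + 15*sqrt(2)*r^3/4 - 45*sqrt(2)*r^2/4 + 3*r^2/2 - 9*r/2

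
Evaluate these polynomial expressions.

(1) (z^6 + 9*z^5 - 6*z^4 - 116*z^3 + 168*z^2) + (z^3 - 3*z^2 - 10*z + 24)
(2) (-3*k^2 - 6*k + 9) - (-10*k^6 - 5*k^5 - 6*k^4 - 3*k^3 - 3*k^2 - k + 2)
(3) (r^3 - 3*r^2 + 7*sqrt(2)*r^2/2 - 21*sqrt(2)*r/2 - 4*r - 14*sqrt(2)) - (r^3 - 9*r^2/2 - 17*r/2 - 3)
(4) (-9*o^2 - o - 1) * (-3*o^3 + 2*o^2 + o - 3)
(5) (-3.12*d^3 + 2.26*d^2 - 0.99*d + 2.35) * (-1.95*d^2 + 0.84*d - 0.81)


(1) = z^6 + 9*z^5 - 6*z^4 - 115*z^3 + 165*z^2 - 10*z + 24
(2) = 10*k^6 + 5*k^5 + 6*k^4 + 3*k^3 - 5*k + 7
(3) = 3*r^2/2 + 7*sqrt(2)*r^2/2 - 21*sqrt(2)*r/2 + 9*r/2 - 14*sqrt(2) + 3
(4) = 27*o^5 - 15*o^4 - 8*o^3 + 24*o^2 + 2*o + 3
(5) = 6.084*d^5 - 7.0278*d^4 + 6.3561*d^3 - 7.2447*d^2 + 2.7759*d - 1.9035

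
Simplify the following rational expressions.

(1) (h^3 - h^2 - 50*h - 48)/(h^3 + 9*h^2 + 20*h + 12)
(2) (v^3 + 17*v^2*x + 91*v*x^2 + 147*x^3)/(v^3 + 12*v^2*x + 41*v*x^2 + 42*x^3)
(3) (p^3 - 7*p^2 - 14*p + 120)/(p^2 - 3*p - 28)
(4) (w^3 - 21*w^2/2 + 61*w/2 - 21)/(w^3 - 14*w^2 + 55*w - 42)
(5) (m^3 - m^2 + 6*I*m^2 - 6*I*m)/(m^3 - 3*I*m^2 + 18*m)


(1) = (h - 8)/(h + 2)
(2) = (v + 7*x)/(v + 2*x)
(3) = (p^2 - 11*p + 30)/(p - 7)
(4) = (2*w - 7)/(2*w - 14)
(5) = (m^2 + m*(-1 + 6*I) - 6*I)/(m^2 - 3*I*m + 18)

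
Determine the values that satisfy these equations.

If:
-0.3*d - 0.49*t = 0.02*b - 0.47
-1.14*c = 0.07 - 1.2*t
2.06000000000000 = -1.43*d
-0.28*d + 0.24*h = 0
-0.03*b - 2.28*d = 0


Then:
b = 109.48
c = -2.83
d = -1.44
h = -1.68
t = -2.63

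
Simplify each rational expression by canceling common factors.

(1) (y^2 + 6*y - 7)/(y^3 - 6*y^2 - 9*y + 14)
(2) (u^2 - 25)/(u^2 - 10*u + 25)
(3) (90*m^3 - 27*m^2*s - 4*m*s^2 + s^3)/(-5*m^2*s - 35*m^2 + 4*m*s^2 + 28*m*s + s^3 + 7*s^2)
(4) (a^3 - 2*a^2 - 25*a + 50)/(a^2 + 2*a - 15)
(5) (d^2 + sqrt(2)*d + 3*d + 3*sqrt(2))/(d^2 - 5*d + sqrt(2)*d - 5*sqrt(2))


(1) = (y + 7)/(y^2 - 5*y - 14)
(2) = (u + 5)/(u - 5)
(3) = (18*m^2 - 9*m*s + s^2)/(-m*s - 7*m + s^2 + 7*s)
(4) = (a^2 - 7*a + 10)/(a - 3)
(5) = (d + 3)/(d - 5)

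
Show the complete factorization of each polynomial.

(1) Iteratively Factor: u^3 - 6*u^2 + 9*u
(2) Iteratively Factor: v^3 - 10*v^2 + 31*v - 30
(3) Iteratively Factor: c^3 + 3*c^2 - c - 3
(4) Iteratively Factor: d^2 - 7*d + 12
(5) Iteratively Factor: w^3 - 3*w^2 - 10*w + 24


(1) = (u)*(u^2 - 6*u + 9) = u*(u - 3)*(u - 3)
(2) = (v - 3)*(v^2 - 7*v + 10) = (v - 3)*(v - 2)*(v - 5)
(3) = (c + 1)*(c^2 + 2*c - 3) = (c + 1)*(c + 3)*(c - 1)
(4) = (d - 3)*(d - 4)
(5) = (w + 3)*(w^2 - 6*w + 8) = (w - 2)*(w + 3)*(w - 4)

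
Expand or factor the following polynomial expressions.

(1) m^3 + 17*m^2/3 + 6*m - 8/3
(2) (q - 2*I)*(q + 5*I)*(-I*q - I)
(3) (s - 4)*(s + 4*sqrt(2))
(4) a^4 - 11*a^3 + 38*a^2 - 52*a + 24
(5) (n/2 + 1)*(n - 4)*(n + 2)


(1) = (m - 1/3)*(m + 2)*(m + 4)
(2) = -I*q^3 + 3*q^2 - I*q^2 + 3*q - 10*I*q - 10*I
(3) = s^2 - 4*s + 4*sqrt(2)*s - 16*sqrt(2)
(4) = (a - 6)*(a - 2)^2*(a - 1)
(5) = n^3/2 - 6*n - 8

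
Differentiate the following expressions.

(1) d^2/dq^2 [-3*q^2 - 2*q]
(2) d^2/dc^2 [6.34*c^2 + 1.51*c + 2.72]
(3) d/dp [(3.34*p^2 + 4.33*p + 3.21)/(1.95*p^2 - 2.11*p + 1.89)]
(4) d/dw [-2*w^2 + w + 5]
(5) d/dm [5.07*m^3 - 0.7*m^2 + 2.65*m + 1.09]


(1) = -6
(2) = 12.6800000000000
(3) = (-15.4909*p^2 + 0.1062*p + 14.9568)/(3.8025*p^4 - 8.229*p^3 + 11.8231*p^2 - 7.9758*p + 3.5721)
(4) = 1 - 4*w
(5) = 15.21*m^2 - 1.4*m + 2.65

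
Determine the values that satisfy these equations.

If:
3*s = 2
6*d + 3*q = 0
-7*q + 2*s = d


Then:
d = -4/39
q = 8/39
s = 2/3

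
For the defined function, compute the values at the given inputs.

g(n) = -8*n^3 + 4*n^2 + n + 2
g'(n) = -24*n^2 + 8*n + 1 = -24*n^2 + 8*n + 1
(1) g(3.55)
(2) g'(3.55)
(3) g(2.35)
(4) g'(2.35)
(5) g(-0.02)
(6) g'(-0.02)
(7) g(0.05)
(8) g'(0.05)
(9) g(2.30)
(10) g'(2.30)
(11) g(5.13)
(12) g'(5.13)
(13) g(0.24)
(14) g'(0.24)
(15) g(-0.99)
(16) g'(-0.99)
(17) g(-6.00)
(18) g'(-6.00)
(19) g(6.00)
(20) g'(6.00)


(1) = -301.95
(2) = -273.06
(3) = -77.38
(4) = -112.74
(5) = 1.98
(6) = 0.83
(7) = 2.06
(8) = 1.34
(9) = -71.88
(10) = -107.56
(11) = -967.65
(12) = -589.57
(13) = 2.36
(14) = 1.54
(15) = 12.69
(16) = -30.44
(17) = 1868.00
(18) = -911.00
(19) = -1576.00
(20) = -815.00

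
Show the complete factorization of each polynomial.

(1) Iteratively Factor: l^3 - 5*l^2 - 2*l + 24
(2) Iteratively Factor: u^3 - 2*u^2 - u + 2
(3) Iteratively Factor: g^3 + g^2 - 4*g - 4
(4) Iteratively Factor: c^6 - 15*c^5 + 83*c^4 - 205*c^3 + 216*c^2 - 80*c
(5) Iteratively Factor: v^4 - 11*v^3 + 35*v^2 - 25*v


(1) = (l - 4)*(l^2 - l - 6) = (l - 4)*(l + 2)*(l - 3)
(2) = (u - 2)*(u^2 - 1) = (u - 2)*(u - 1)*(u + 1)
(3) = (g + 1)*(g^2 - 4) = (g - 2)*(g + 1)*(g + 2)
(4) = (c - 5)*(c^5 - 10*c^4 + 33*c^3 - 40*c^2 + 16*c) = (c - 5)*(c - 4)*(c^4 - 6*c^3 + 9*c^2 - 4*c) = (c - 5)*(c - 4)^2*(c^3 - 2*c^2 + c) = c*(c - 5)*(c - 4)^2*(c^2 - 2*c + 1) = c*(c - 5)*(c - 4)^2*(c - 1)*(c - 1)
(5) = (v)*(v^3 - 11*v^2 + 35*v - 25) = v*(v - 1)*(v^2 - 10*v + 25) = v*(v - 5)*(v - 1)*(v - 5)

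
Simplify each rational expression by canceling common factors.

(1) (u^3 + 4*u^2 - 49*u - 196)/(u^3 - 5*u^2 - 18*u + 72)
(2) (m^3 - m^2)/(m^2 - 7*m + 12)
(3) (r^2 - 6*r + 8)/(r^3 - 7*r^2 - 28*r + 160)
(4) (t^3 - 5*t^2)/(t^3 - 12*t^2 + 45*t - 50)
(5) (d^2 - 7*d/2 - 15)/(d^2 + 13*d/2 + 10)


(1) = (u^2 - 49)/(u^2 - 9*u + 18)
(2) = (m^3 - m^2)/(m^2 - 7*m + 12)
(3) = (r - 2)/(r^2 - 3*r - 40)
(4) = t^2/(t^2 - 7*t + 10)
(5) = (d - 6)/(d + 4)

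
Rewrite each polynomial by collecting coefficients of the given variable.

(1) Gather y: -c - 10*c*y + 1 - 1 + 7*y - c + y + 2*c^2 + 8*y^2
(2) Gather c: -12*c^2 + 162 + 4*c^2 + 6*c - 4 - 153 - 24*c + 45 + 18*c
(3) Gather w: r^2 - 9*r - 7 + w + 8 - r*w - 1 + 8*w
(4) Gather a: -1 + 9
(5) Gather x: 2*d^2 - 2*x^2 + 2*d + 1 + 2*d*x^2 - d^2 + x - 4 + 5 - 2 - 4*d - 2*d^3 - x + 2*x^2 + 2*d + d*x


(1) = 2*c^2 - 2*c + 8*y^2 + y*(8 - 10*c)
(2) = 50 - 8*c^2
(3) = r^2 - 9*r + w*(9 - r)
(4) = 8
(5) = -2*d^3 + d^2 + 2*d*x^2 + d*x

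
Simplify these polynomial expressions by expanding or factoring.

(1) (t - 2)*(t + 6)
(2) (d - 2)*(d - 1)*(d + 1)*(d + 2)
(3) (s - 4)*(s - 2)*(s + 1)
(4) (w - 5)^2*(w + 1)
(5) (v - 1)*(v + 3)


(1) = t^2 + 4*t - 12
(2) = d^4 - 5*d^2 + 4
(3) = s^3 - 5*s^2 + 2*s + 8
(4) = w^3 - 9*w^2 + 15*w + 25
(5) = v^2 + 2*v - 3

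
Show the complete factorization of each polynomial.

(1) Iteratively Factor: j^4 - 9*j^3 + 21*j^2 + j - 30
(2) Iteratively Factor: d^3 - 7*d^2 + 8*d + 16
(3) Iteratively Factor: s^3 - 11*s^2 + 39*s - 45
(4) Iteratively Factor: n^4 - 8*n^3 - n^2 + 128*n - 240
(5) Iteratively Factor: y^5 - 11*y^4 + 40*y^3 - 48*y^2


(1) = (j - 5)*(j^3 - 4*j^2 + j + 6) = (j - 5)*(j + 1)*(j^2 - 5*j + 6) = (j - 5)*(j - 3)*(j + 1)*(j - 2)
(2) = (d + 1)*(d^2 - 8*d + 16) = (d - 4)*(d + 1)*(d - 4)
(3) = (s - 3)*(s^2 - 8*s + 15) = (s - 5)*(s - 3)*(s - 3)
(4) = (n - 4)*(n^3 - 4*n^2 - 17*n + 60) = (n - 4)*(n + 4)*(n^2 - 8*n + 15) = (n - 4)*(n - 3)*(n + 4)*(n - 5)
(5) = (y - 4)*(y^4 - 7*y^3 + 12*y^2) = (y - 4)^2*(y^3 - 3*y^2) = y*(y - 4)^2*(y^2 - 3*y) = y*(y - 4)^2*(y - 3)*(y)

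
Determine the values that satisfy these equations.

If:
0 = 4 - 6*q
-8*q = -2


Then:
No Solution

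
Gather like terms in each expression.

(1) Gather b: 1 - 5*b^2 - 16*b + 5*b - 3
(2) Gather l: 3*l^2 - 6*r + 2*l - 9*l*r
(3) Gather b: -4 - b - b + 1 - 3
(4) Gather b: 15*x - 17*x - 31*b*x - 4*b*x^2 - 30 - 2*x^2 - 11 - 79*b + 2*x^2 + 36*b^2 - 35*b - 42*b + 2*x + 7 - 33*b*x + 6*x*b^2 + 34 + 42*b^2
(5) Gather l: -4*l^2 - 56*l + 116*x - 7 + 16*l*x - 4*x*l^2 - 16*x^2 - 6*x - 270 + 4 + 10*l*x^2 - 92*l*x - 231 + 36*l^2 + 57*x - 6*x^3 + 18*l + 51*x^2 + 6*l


(1) = -5*b^2 - 11*b - 2
(2) = 3*l^2 + l*(2 - 9*r) - 6*r
(3) = -2*b - 6
(4) = b^2*(6*x + 78) + b*(-4*x^2 - 64*x - 156)
(5) = l^2*(32 - 4*x) + l*(10*x^2 - 76*x - 32) - 6*x^3 + 35*x^2 + 167*x - 504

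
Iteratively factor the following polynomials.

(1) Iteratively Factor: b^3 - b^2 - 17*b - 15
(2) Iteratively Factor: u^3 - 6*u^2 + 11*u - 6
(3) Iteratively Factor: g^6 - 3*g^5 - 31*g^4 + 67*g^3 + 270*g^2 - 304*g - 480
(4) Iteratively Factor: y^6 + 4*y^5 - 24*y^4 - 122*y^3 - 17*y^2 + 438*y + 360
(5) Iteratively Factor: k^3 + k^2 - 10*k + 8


(1) = (b + 3)*(b^2 - 4*b - 5) = (b + 1)*(b + 3)*(b - 5)
(2) = (u - 1)*(u^2 - 5*u + 6) = (u - 3)*(u - 1)*(u - 2)
(3) = (g - 4)*(g^5 + g^4 - 27*g^3 - 41*g^2 + 106*g + 120) = (g - 4)*(g + 1)*(g^4 - 27*g^2 - 14*g + 120) = (g - 4)*(g - 2)*(g + 1)*(g^3 + 2*g^2 - 23*g - 60) = (g - 4)*(g - 2)*(g + 1)*(g + 3)*(g^2 - g - 20) = (g - 5)*(g - 4)*(g - 2)*(g + 1)*(g + 3)*(g + 4)
(4) = (y + 3)*(y^5 + y^4 - 27*y^3 - 41*y^2 + 106*y + 120) = (y + 3)*(y + 4)*(y^4 - 3*y^3 - 15*y^2 + 19*y + 30) = (y + 3)^2*(y + 4)*(y^3 - 6*y^2 + 3*y + 10) = (y - 5)*(y + 3)^2*(y + 4)*(y^2 - y - 2) = (y - 5)*(y + 1)*(y + 3)^2*(y + 4)*(y - 2)
(5) = (k - 2)*(k^2 + 3*k - 4) = (k - 2)*(k - 1)*(k + 4)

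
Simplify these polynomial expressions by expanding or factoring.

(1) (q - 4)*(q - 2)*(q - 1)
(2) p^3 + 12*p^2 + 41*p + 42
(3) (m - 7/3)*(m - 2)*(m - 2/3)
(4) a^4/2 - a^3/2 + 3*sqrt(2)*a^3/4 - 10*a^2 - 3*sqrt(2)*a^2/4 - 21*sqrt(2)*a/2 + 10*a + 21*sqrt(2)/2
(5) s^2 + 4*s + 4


(1) = q^3 - 7*q^2 + 14*q - 8
(2) = (p + 2)*(p + 3)*(p + 7)
(3) = m^3 - 5*m^2 + 68*m/9 - 28/9
(4) = (a/2 + sqrt(2)/2)*(a - 1)*(a - 3*sqrt(2))*(a + 7*sqrt(2)/2)
(5) = (s + 2)^2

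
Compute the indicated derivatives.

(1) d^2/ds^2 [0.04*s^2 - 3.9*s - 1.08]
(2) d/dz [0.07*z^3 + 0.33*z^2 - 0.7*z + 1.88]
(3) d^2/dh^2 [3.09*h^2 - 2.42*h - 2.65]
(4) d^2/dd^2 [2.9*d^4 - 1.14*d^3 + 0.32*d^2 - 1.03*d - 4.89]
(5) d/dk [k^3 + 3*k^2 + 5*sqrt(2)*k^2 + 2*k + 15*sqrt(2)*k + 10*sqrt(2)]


(1) = 0.0800000000000000
(2) = 0.21*z^2 + 0.66*z - 0.7
(3) = 6.18000000000000
(4) = 34.8*d^2 - 6.84*d + 0.64
(5) = 3*k^2 + 6*k + 10*sqrt(2)*k + 2 + 15*sqrt(2)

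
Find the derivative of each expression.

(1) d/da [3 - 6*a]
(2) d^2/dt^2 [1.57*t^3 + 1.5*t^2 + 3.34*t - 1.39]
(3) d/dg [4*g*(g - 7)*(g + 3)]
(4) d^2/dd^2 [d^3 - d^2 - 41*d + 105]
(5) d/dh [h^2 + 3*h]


(1) = -6
(2) = 9.42*t + 3.0
(3) = 12*g^2 - 32*g - 84
(4) = 6*d - 2
(5) = 2*h + 3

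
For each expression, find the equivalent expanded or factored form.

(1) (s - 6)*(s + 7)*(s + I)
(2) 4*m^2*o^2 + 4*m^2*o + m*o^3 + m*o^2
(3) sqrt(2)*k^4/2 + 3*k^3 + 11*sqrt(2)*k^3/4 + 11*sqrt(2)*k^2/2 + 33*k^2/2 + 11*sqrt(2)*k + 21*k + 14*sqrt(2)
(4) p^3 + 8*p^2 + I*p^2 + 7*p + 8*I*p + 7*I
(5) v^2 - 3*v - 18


(1) = s^3 + s^2 + I*s^2 - 42*s + I*s - 42*I
(2) = o*(4*m + o)*(m*o + m)
(3) = (k + 2)*(k + 7/2)*(k + 2*sqrt(2))*(sqrt(2)*k/2 + 1)
(4) = (p + 1)*(p + 7)*(p + I)
(5) = (v - 6)*(v + 3)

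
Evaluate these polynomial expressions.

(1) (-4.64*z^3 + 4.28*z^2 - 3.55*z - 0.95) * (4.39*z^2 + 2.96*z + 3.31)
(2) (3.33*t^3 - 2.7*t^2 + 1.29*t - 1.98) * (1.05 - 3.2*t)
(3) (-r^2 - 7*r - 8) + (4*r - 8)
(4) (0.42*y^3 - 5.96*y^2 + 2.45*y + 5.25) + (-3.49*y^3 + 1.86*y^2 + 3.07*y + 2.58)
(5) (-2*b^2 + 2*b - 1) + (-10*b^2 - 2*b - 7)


(1) = -20.3696*z^5 + 5.0548*z^4 - 18.2741*z^3 - 0.5117*z^2 - 14.5625*z - 3.1445
(2) = -10.656*t^4 + 12.1365*t^3 - 6.963*t^2 + 7.6905*t - 2.079
(3) = -r^2 - 3*r - 16
(4) = -3.07*y^3 - 4.1*y^2 + 5.52*y + 7.83
(5) = -12*b^2 - 8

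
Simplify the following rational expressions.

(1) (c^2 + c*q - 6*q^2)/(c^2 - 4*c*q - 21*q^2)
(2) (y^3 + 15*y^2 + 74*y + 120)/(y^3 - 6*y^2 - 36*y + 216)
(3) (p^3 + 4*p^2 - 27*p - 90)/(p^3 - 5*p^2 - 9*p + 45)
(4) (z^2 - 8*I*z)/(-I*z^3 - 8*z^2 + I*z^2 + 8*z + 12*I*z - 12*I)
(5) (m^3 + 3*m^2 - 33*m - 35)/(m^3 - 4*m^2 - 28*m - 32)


(1) = (-c + 2*q)/(-c + 7*q)
(2) = (y^2 + 9*y + 20)/(y^2 - 12*y + 36)
(3) = (p + 6)/(p - 3)
(4) = (I*z^2 + 8*z)/(z^3 + z^2*(-1 - 8*I) + z*(-12 + 8*I) + 12)
(5) = (m^3 + 3*m^2 - 33*m - 35)/(m^3 - 4*m^2 - 28*m - 32)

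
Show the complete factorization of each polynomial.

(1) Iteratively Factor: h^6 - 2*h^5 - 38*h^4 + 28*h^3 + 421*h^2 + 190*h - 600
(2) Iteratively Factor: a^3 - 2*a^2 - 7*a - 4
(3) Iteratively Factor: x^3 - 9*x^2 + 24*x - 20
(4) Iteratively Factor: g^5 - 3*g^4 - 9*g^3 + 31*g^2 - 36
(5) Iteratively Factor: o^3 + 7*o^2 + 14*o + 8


(1) = (h + 3)*(h^5 - 5*h^4 - 23*h^3 + 97*h^2 + 130*h - 200) = (h - 1)*(h + 3)*(h^4 - 4*h^3 - 27*h^2 + 70*h + 200) = (h - 5)*(h - 1)*(h + 3)*(h^3 + h^2 - 22*h - 40) = (h - 5)*(h - 1)*(h + 3)*(h + 4)*(h^2 - 3*h - 10) = (h - 5)^2*(h - 1)*(h + 3)*(h + 4)*(h + 2)
(2) = (a + 1)*(a^2 - 3*a - 4) = (a + 1)^2*(a - 4)
(3) = (x - 2)*(x^2 - 7*x + 10) = (x - 2)^2*(x - 5)
(4) = (g - 3)*(g^4 - 9*g^2 + 4*g + 12) = (g - 3)*(g - 2)*(g^3 + 2*g^2 - 5*g - 6) = (g - 3)*(g - 2)^2*(g^2 + 4*g + 3) = (g - 3)*(g - 2)^2*(g + 3)*(g + 1)
(5) = (o + 4)*(o^2 + 3*o + 2) = (o + 1)*(o + 4)*(o + 2)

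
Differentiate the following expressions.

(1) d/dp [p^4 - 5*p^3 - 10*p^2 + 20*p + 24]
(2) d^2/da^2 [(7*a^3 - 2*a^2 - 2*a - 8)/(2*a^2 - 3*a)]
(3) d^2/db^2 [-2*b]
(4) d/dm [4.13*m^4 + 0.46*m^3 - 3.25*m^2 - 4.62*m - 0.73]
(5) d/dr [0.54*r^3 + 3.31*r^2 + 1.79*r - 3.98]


(1) = 4*p^3 - 15*p^2 - 20*p + 20
(2) = 2*(43*a^3 - 96*a^2 + 144*a - 72)/(a^3*(8*a^3 - 36*a^2 + 54*a - 27))
(3) = 0
(4) = 16.52*m^3 + 1.38*m^2 - 6.5*m - 4.62
(5) = 1.62*r^2 + 6.62*r + 1.79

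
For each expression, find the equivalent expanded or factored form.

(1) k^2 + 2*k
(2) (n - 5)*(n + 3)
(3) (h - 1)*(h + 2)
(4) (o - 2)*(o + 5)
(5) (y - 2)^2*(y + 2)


(1) = k*(k + 2)
(2) = n^2 - 2*n - 15
(3) = h^2 + h - 2
(4) = o^2 + 3*o - 10
(5) = y^3 - 2*y^2 - 4*y + 8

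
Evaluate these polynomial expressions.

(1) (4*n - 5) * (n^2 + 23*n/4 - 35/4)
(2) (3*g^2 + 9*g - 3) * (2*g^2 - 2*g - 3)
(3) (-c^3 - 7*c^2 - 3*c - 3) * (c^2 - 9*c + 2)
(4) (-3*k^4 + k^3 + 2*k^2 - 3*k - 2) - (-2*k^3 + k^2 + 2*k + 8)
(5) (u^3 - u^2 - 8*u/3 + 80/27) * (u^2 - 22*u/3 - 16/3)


(1) = 4*n^3 + 18*n^2 - 255*n/4 + 175/4
(2) = 6*g^4 + 12*g^3 - 33*g^2 - 21*g + 9
(3) = -c^5 + 2*c^4 + 58*c^3 + 10*c^2 + 21*c - 6
(4) = -3*k^4 + 3*k^3 + k^2 - 5*k - 10
(5) = u^5 - 25*u^4/3 - 2*u^3/3 + 752*u^2/27 - 608*u/81 - 1280/81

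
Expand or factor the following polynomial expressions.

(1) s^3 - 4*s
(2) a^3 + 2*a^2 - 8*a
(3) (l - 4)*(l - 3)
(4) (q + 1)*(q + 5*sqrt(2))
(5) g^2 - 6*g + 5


(1) = s*(s - 2)*(s + 2)
(2) = a*(a - 2)*(a + 4)
(3) = l^2 - 7*l + 12
(4) = q^2 + q + 5*sqrt(2)*q + 5*sqrt(2)
(5) = (g - 5)*(g - 1)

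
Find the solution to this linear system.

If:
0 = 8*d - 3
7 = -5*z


Then:
d = 3/8
z = -7/5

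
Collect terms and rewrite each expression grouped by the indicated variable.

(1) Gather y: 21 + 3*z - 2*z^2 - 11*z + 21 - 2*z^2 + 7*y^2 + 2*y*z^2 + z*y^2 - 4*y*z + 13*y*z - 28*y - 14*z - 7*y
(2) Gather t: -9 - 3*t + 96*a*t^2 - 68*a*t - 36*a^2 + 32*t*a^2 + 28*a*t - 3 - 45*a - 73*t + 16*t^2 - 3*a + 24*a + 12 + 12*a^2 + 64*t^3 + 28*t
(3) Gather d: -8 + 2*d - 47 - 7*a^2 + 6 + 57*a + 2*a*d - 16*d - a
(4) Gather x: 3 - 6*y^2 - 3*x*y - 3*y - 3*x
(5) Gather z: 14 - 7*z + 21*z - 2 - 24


(1) = y^2*(z + 7) + y*(2*z^2 + 9*z - 35) - 4*z^2 - 22*z + 42
(2) = -24*a^2 - 24*a + 64*t^3 + t^2*(96*a + 16) + t*(32*a^2 - 40*a - 48)
(3) = -7*a^2 + 56*a + d*(2*a - 14) - 49
(4) = x*(-3*y - 3) - 6*y^2 - 3*y + 3
(5) = 14*z - 12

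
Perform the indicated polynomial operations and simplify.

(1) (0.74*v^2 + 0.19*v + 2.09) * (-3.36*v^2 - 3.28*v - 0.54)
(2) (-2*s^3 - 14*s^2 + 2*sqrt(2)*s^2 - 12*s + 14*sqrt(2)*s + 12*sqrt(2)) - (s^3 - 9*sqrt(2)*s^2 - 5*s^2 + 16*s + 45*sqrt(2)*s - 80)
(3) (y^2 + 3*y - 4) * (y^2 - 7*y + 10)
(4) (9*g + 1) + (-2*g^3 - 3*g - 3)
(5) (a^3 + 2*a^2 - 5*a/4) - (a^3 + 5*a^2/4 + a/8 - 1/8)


(1) = -2.4864*v^4 - 3.0656*v^3 - 8.0452*v^2 - 6.9578*v - 1.1286
(2) = -3*s^3 - 9*s^2 + 11*sqrt(2)*s^2 - 31*sqrt(2)*s - 28*s + 12*sqrt(2) + 80
(3) = y^4 - 4*y^3 - 15*y^2 + 58*y - 40
(4) = -2*g^3 + 6*g - 2
(5) = 3*a^2/4 - 11*a/8 + 1/8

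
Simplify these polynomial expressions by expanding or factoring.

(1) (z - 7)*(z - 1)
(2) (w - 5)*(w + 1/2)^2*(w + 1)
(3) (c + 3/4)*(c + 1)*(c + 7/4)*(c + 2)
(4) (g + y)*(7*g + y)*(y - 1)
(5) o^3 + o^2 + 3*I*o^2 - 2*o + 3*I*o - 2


(1) = z^2 - 8*z + 7
(2) = w^4 - 3*w^3 - 35*w^2/4 - 6*w - 5/4
(3) = c^4 + 11*c^3/2 + 173*c^2/16 + 143*c/16 + 21/8
(4) = 7*g^2*y - 7*g^2 + 8*g*y^2 - 8*g*y + y^3 - y^2
(5) = (o + 1)*(o + I)*(o + 2*I)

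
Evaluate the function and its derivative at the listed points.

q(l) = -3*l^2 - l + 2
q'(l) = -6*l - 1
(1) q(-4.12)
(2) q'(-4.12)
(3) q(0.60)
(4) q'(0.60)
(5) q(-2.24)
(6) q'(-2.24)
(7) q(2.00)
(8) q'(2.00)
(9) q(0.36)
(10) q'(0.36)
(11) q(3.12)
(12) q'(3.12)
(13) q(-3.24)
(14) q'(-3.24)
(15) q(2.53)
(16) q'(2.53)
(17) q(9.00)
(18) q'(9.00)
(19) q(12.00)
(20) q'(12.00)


(1) = -44.80
(2) = 23.72
(3) = 0.32
(4) = -4.60
(5) = -10.81
(6) = 12.44
(7) = -12.00
(8) = -13.00
(9) = 1.25
(10) = -3.16
(11) = -30.32
(12) = -19.72
(13) = -26.25
(14) = 18.44
(15) = -19.73
(16) = -16.18
(17) = -250.00
(18) = -55.00
(19) = -442.00
(20) = -73.00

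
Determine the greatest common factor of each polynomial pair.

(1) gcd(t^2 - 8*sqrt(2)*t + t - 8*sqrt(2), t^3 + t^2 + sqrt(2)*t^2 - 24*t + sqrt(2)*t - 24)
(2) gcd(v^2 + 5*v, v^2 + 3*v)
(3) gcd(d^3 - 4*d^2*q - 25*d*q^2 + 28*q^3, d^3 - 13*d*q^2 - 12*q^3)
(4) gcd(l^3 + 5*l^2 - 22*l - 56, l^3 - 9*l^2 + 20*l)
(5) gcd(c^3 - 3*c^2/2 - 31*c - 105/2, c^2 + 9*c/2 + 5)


(1) = gcd((t + 1)*(t - 8*sqrt(2)), (t + 1)*(t - 3*sqrt(2))*(t + 4*sqrt(2))) = t + 1
(2) = v
(3) = gcd((d - 7*q)*(d - q)*(d + 4*q), (d - 4*q)*(d + q)*(d + 3*q)) = 1
(4) = gcd((l - 4)*(l + 2)*(l + 7), l*(l - 5)*(l - 4)) = l - 4
(5) = gcd((c - 7)*(c + 5/2)*(c + 3), (c + 2)*(c + 5/2)) = c + 5/2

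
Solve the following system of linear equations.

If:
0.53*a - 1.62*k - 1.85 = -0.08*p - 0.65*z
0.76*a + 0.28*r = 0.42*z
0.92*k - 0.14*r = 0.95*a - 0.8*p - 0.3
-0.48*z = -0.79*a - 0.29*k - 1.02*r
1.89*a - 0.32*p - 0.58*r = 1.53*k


Then:
a = -1.80
k = -2.75
p = 0.81
r = 0.94
z = -2.63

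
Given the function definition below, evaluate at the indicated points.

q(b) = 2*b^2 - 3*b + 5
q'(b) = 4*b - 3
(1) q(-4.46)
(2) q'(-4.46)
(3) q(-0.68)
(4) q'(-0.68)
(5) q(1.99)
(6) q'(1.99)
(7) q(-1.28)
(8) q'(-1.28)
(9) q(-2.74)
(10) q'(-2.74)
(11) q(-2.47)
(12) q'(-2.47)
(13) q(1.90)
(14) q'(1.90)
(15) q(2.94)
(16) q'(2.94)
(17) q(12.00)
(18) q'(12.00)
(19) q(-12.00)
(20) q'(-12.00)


(1) = 58.16
(2) = -20.84
(3) = 7.96
(4) = -5.72
(5) = 6.95
(6) = 4.96
(7) = 12.12
(8) = -8.12
(9) = 28.24
(10) = -13.96
(11) = 24.61
(12) = -12.88
(13) = 6.52
(14) = 4.60
(15) = 13.47
(16) = 8.76
(17) = 257.00
(18) = 45.00
(19) = 329.00
(20) = -51.00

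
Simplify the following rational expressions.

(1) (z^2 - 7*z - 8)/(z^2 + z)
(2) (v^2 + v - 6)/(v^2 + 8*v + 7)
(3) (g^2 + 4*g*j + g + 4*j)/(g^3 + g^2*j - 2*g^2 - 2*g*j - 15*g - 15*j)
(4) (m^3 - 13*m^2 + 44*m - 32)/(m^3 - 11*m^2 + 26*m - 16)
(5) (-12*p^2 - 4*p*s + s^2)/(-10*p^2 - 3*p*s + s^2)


(1) = (z - 8)/z
(2) = (v^2 + v - 6)/(v^2 + 8*v + 7)
(3) = (g^2 + 4*g*j + g + 4*j)/(g^3 + g^2*j - 2*g^2 - 2*g*j - 15*g - 15*j)
(4) = (m - 4)/(m - 2)
(5) = (6*p - s)/(5*p - s)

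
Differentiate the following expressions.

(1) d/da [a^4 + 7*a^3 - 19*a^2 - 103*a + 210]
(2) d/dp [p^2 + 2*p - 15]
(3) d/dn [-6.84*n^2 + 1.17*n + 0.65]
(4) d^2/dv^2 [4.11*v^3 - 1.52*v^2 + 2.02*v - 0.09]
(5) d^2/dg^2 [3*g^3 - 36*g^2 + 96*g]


(1) = 4*a^3 + 21*a^2 - 38*a - 103
(2) = 2*p + 2
(3) = 1.17 - 13.68*n
(4) = 24.66*v - 3.04
(5) = 18*g - 72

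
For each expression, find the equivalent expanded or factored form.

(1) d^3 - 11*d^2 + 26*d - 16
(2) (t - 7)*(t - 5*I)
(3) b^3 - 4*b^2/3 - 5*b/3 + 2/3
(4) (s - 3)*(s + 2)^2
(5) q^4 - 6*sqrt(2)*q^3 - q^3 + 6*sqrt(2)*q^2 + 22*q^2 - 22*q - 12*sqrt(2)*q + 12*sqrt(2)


(1) = (d - 8)*(d - 2)*(d - 1)
(2) = t^2 - 7*t - 5*I*t + 35*I
(3) = (b - 2)*(b - 1/3)*(b + 1)
(4) = s^3 + s^2 - 8*s - 12
(5) = (q - 1)*(q - 3*sqrt(2))*(q - 2*sqrt(2))*(q - sqrt(2))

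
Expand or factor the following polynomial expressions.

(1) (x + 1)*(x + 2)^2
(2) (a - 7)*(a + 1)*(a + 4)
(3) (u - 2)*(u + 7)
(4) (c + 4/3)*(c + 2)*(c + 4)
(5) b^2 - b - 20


(1) = x^3 + 5*x^2 + 8*x + 4
(2) = a^3 - 2*a^2 - 31*a - 28
(3) = u^2 + 5*u - 14
(4) = c^3 + 22*c^2/3 + 16*c + 32/3
(5) = (b - 5)*(b + 4)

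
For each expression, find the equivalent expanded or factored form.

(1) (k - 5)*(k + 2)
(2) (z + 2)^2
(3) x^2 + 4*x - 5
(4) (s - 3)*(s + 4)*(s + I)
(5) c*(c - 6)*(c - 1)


(1) = k^2 - 3*k - 10
(2) = z^2 + 4*z + 4
(3) = (x - 1)*(x + 5)
(4) = s^3 + s^2 + I*s^2 - 12*s + I*s - 12*I
(5) = c^3 - 7*c^2 + 6*c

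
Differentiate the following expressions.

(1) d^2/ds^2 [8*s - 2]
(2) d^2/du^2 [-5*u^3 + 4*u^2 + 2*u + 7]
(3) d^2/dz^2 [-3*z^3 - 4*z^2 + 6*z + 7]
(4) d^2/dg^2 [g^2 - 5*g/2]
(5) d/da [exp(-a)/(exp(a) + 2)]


(1) = 0
(2) = 8 - 30*u
(3) = -18*z - 8
(4) = 2
(5) = -(2*exp(a) + 2)*exp(-a)/(exp(2*a) + 4*exp(a) + 4)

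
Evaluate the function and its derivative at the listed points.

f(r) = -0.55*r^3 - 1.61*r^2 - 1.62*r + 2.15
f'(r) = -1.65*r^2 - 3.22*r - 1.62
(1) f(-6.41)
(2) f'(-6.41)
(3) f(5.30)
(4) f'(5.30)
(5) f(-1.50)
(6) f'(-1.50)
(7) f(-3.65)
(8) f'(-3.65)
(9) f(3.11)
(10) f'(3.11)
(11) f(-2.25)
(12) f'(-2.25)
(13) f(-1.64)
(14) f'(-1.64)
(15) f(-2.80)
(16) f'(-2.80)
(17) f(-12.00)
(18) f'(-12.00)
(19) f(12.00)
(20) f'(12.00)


(1) = 91.24
(2) = -48.78
(3) = -133.54
(4) = -65.03
(5) = 2.81
(6) = -0.50
(7) = 13.36
(8) = -11.85
(9) = -35.00
(10) = -27.59
(11) = 3.91
(12) = -2.73
(13) = 2.90
(14) = -0.78
(15) = 6.14
(16) = -5.54
(17) = 740.15
(18) = -200.58
(19) = -1199.53
(20) = -277.86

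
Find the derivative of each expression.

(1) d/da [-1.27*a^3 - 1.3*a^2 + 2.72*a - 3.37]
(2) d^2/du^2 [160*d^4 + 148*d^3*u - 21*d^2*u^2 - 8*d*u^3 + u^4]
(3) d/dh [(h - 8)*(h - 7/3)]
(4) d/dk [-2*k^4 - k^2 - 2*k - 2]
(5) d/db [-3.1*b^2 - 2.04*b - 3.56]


(1) = -3.81*a^2 - 2.6*a + 2.72
(2) = -42*d^2 - 48*d*u + 12*u^2
(3) = 2*h - 31/3
(4) = -8*k^3 - 2*k - 2
(5) = -6.2*b - 2.04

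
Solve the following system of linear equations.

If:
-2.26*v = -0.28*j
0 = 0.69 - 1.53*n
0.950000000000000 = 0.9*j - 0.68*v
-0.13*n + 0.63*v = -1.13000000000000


Then:
No Solution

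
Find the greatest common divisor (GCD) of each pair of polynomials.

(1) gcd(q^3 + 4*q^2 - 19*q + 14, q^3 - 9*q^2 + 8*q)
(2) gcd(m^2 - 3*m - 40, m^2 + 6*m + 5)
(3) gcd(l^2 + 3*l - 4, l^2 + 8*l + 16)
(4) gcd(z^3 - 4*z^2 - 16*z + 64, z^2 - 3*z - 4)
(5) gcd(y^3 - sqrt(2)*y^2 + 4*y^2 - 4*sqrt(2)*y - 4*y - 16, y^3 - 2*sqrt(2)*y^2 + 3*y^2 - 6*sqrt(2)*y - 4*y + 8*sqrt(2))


(1) = q - 1
(2) = m + 5
(3) = l + 4
(4) = gcd((z - 4)^2*(z + 4), (z - 4)*(z + 1)) = z - 4
(5) = gcd((y + 4)*(y - 2*sqrt(2))*(y + sqrt(2)), (y - 1)*(y + 4)*(y - 2*sqrt(2))) = y^2 + y*(4 - 2*sqrt(2)) - 8*sqrt(2)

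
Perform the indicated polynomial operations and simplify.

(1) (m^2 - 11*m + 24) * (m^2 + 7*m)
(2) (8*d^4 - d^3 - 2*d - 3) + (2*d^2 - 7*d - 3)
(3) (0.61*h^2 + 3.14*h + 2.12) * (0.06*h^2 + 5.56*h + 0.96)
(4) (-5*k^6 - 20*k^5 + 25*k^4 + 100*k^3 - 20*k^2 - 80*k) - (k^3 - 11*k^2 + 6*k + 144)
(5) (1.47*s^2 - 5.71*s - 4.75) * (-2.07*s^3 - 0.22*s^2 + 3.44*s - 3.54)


(1) = m^4 - 4*m^3 - 53*m^2 + 168*m
(2) = 8*d^4 - d^3 + 2*d^2 - 9*d - 6
(3) = 0.0366*h^4 + 3.58*h^3 + 18.1712*h^2 + 14.8016*h + 2.0352
(4) = -5*k^6 - 20*k^5 + 25*k^4 + 99*k^3 - 9*k^2 - 86*k - 144
(5) = -3.0429*s^5 + 11.4963*s^4 + 16.1455*s^3 - 23.8012*s^2 + 3.8734*s + 16.815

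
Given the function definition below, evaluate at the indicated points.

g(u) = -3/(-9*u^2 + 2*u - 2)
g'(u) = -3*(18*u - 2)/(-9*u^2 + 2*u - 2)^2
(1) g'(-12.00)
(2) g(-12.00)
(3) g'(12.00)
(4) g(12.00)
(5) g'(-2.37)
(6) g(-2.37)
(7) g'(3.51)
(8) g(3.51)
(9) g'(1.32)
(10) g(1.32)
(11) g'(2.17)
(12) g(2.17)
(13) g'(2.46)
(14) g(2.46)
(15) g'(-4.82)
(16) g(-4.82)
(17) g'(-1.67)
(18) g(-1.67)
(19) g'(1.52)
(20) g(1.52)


(1) = 0.00
(2) = 0.00
(3) = -0.00
(4) = 0.00
(5) = 0.04
(6) = 0.05
(7) = -0.02
(8) = 0.03
(9) = -0.29
(10) = 0.20
(11) = -0.07
(12) = 0.07
(13) = -0.05
(14) = 0.06
(15) = 0.01
(16) = 0.01
(17) = 0.10
(18) = 0.10
(19) = -0.19
(20) = 0.15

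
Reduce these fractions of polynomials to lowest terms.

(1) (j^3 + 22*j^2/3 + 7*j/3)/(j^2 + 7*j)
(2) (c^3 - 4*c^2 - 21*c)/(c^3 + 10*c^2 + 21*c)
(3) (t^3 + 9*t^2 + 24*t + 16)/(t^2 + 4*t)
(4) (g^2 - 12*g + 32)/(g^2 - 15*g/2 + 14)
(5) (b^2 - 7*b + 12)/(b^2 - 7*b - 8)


(1) = j + 1/3
(2) = (c - 7)/(c + 7)
(3) = (t^2 + 5*t + 4)/t
(4) = (2*g - 16)/(2*g - 7)
(5) = (b^2 - 7*b + 12)/(b^2 - 7*b - 8)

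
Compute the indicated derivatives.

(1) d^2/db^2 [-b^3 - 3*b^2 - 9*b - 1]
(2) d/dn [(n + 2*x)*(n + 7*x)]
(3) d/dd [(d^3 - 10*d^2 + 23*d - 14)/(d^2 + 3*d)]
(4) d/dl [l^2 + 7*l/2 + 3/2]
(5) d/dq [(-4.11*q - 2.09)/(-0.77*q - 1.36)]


(1) = -6*b - 6
(2) = 2*n + 9*x
(3) = (d^4 + 6*d^3 - 53*d^2 + 28*d + 42)/(d^2*(d^2 + 6*d + 9))
(4) = 2*l + 7/2
(5) = (3.064831*q + 5.413208)/(0.77*q + 1.36)^3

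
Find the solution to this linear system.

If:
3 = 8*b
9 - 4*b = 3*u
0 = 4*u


Then:
No Solution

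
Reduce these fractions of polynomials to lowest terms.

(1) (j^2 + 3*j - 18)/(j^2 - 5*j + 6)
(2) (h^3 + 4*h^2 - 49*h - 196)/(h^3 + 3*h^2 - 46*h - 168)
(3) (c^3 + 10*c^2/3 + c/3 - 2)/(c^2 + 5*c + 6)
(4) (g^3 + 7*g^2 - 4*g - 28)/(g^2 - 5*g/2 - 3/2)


(1) = (j + 6)/(j - 2)
(2) = (h + 7)/(h + 6)
(3) = (3*c^2 + c - 2)/(3*c + 6)
(4) = (2*g^3 + 14*g^2 - 8*g - 56)/(2*g^2 - 5*g - 3)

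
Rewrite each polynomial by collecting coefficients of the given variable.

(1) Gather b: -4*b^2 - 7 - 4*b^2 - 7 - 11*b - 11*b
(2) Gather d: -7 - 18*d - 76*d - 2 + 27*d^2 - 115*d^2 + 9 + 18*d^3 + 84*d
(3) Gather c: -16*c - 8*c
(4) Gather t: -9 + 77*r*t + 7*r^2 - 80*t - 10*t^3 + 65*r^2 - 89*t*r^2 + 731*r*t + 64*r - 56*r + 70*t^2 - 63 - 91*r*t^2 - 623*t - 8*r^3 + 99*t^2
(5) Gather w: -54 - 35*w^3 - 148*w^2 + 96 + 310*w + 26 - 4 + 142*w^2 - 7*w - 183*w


(1) = -8*b^2 - 22*b - 14
(2) = 18*d^3 - 88*d^2 - 10*d
(3) = -24*c
(4) = -8*r^3 + 72*r^2 + 8*r - 10*t^3 + t^2*(169 - 91*r) + t*(-89*r^2 + 808*r - 703) - 72
(5) = -35*w^3 - 6*w^2 + 120*w + 64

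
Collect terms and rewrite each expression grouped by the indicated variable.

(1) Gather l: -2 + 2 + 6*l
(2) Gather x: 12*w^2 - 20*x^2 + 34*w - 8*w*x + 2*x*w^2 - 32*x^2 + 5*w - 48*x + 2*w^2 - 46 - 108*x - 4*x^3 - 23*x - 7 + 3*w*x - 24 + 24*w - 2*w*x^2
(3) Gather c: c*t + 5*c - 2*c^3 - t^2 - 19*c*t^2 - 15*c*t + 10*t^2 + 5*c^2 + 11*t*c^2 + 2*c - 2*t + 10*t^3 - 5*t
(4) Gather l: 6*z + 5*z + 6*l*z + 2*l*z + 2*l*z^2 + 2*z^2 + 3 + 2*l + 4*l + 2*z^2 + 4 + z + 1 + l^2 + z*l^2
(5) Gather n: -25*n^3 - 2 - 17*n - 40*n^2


(1) = 6*l
(2) = 14*w^2 + 63*w - 4*x^3 + x^2*(-2*w - 52) + x*(2*w^2 - 5*w - 179) - 77
(3) = -2*c^3 + c^2*(11*t + 5) + c*(-19*t^2 - 14*t + 7) + 10*t^3 + 9*t^2 - 7*t
(4) = l^2*(z + 1) + l*(2*z^2 + 8*z + 6) + 4*z^2 + 12*z + 8
(5) = -25*n^3 - 40*n^2 - 17*n - 2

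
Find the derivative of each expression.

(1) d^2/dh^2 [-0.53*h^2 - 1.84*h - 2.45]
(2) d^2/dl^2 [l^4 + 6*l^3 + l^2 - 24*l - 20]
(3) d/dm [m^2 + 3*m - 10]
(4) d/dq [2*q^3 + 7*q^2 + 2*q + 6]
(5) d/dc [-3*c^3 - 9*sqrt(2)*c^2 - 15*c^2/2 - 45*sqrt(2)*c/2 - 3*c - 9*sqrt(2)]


(1) = -1.06000000000000
(2) = 12*l^2 + 36*l + 2
(3) = 2*m + 3
(4) = 6*q^2 + 14*q + 2
(5) = -9*c^2 - 18*sqrt(2)*c - 15*c - 45*sqrt(2)/2 - 3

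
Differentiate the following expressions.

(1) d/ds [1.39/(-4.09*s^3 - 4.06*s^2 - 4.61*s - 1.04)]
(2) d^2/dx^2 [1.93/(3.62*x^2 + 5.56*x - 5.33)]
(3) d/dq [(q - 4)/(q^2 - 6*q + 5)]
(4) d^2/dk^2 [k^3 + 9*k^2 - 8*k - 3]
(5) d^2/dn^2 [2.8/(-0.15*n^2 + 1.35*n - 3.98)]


(1) = (17.0553*s^2 + 11.2868*s + 6.4079)/(4.09*s^3 + 4.06*s^2 + 4.61*s + 1.04)^2
(2) = (-50.582984*x^2 - 77.690992*x + 1.93*(7.24*x + 5.56)*(14.48*x + 11.12) + 74.477156)/(3.62*x^2 + 5.56*x - 5.33)^3
(3) = (q^2 - 6*q - 2*(q - 4)*(q - 3) + 5)/(q^2 - 6*q + 5)^2
(4) = 6*k + 18
(5) = (0.126*n^2 - 1.134*n - 2.8*(0.3*n - 1.35)*(0.6*n - 2.7) + 3.3432)/(0.15*n^2 - 1.35*n + 3.98)^3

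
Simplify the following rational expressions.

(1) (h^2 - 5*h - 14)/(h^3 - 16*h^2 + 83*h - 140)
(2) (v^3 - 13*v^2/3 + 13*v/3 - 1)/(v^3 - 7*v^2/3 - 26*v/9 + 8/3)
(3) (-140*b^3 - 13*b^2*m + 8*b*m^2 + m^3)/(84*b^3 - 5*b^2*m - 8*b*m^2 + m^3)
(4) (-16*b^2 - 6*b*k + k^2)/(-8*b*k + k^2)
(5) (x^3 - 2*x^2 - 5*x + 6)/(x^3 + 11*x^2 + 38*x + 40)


(1) = (h + 2)/(h^2 - 9*h + 20)
(2) = (9*v^2 - 12*v + 3)/(9*v^2 + 6*v - 8)
(3) = (-35*b^2 - 12*b*m - m^2)/(21*b^2 + 4*b*m - m^2)
(4) = (2*b + k)/k
(5) = (x^2 - 4*x + 3)/(x^2 + 9*x + 20)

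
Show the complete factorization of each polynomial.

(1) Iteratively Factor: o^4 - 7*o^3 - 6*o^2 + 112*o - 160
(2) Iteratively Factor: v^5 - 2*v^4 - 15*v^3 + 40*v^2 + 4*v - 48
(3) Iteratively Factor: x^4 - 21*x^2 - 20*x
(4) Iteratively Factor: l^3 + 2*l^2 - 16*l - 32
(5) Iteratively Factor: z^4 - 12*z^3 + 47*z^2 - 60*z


(1) = (o - 2)*(o^3 - 5*o^2 - 16*o + 80) = (o - 4)*(o - 2)*(o^2 - o - 20) = (o - 4)*(o - 2)*(o + 4)*(o - 5)
(2) = (v + 4)*(v^4 - 6*v^3 + 9*v^2 + 4*v - 12) = (v - 2)*(v + 4)*(v^3 - 4*v^2 + v + 6) = (v - 3)*(v - 2)*(v + 4)*(v^2 - v - 2) = (v - 3)*(v - 2)^2*(v + 4)*(v + 1)
(3) = (x - 5)*(x^3 + 5*x^2 + 4*x) = (x - 5)*(x + 1)*(x^2 + 4*x) = x*(x - 5)*(x + 1)*(x + 4)
(4) = (l - 4)*(l^2 + 6*l + 8) = (l - 4)*(l + 4)*(l + 2)
(5) = (z - 5)*(z^3 - 7*z^2 + 12*z) = z*(z - 5)*(z^2 - 7*z + 12) = z*(z - 5)*(z - 3)*(z - 4)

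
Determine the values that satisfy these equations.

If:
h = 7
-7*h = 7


Then:
No Solution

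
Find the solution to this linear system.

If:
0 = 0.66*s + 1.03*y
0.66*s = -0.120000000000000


Then:
s = -0.18
y = 0.12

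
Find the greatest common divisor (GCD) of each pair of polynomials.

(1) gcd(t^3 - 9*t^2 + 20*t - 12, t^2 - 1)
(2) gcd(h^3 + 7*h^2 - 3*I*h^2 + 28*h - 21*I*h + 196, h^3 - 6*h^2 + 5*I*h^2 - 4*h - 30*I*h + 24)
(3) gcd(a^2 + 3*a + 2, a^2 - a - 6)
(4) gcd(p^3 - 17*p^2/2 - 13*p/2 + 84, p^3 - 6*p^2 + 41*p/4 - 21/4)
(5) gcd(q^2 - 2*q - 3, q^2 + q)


(1) = t - 1
(2) = gcd((h + 7)*(h - 7*I)*(h + 4*I), (h - 6)*(h + I)*(h + 4*I)) = h + 4*I
(3) = gcd((a + 1)*(a + 2), (a - 3)*(a + 2)) = a + 2
(4) = gcd((p - 8)*(p - 7/2)*(p + 3), (p - 7/2)*(p - 3/2)*(p - 1)) = p - 7/2
(5) = q + 1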